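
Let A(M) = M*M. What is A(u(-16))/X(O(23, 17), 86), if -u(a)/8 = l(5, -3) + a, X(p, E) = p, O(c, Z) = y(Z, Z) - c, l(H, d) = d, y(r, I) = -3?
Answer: -11552/13 ≈ -888.62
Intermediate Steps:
O(c, Z) = -3 - c
u(a) = 24 - 8*a (u(a) = -8*(-3 + a) = 24 - 8*a)
A(M) = M**2
A(u(-16))/X(O(23, 17), 86) = (24 - 8*(-16))**2/(-3 - 1*23) = (24 + 128)**2/(-3 - 23) = 152**2/(-26) = 23104*(-1/26) = -11552/13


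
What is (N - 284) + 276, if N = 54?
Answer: 46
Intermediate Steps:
(N - 284) + 276 = (54 - 284) + 276 = -230 + 276 = 46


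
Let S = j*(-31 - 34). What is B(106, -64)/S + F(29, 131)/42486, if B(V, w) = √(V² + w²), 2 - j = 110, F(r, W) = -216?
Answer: -36/7081 + √3833/3510 ≈ 0.012554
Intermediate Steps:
j = -108 (j = 2 - 1*110 = 2 - 110 = -108)
S = 7020 (S = -108*(-31 - 34) = -108*(-65) = 7020)
B(106, -64)/S + F(29, 131)/42486 = √(106² + (-64)²)/7020 - 216/42486 = √(11236 + 4096)*(1/7020) - 216*1/42486 = √15332*(1/7020) - 36/7081 = (2*√3833)*(1/7020) - 36/7081 = √3833/3510 - 36/7081 = -36/7081 + √3833/3510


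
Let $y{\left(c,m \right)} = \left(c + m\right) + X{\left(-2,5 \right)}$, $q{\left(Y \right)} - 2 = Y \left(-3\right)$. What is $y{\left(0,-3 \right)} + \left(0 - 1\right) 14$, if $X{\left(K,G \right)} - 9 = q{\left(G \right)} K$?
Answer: $18$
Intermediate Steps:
$q{\left(Y \right)} = 2 - 3 Y$ ($q{\left(Y \right)} = 2 + Y \left(-3\right) = 2 - 3 Y$)
$X{\left(K,G \right)} = 9 + K \left(2 - 3 G\right)$ ($X{\left(K,G \right)} = 9 + \left(2 - 3 G\right) K = 9 + K \left(2 - 3 G\right)$)
$y{\left(c,m \right)} = 35 + c + m$ ($y{\left(c,m \right)} = \left(c + m\right) - \left(-9 - 2 \left(-2 + 3 \cdot 5\right)\right) = \left(c + m\right) - \left(-9 - 2 \left(-2 + 15\right)\right) = \left(c + m\right) - \left(-9 - 26\right) = \left(c + m\right) + \left(9 + 26\right) = \left(c + m\right) + 35 = 35 + c + m$)
$y{\left(0,-3 \right)} + \left(0 - 1\right) 14 = \left(35 + 0 - 3\right) + \left(0 - 1\right) 14 = 32 - 14 = 18$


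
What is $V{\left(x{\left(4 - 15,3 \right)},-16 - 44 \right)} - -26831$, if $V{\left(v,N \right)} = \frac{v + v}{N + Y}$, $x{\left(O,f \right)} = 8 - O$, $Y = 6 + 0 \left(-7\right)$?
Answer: $\frac{724418}{27} \approx 26830.0$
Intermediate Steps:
$Y = 6$ ($Y = 6 + 0 = 6$)
$V{\left(v,N \right)} = \frac{2 v}{6 + N}$ ($V{\left(v,N \right)} = \frac{v + v}{N + 6} = \frac{2 v}{6 + N}$)
$V{\left(x{\left(4 - 15,3 \right)},-16 - 44 \right)} - -26831 = \frac{2 \left(8 - \left(4 - 15\right)\right)}{6 - 60} - -26831 = \frac{2 \left(8 - \left(4 - 15\right)\right)}{6 - 60} + 26831 = \frac{2 \left(8 - -11\right)}{-54} + 26831 = 2 \left(8 + 11\right) \left(- \frac{1}{54}\right) + 26831 = 2 \cdot 19 \left(- \frac{1}{54}\right) + 26831 = - \frac{19}{27} + 26831 = \frac{724418}{27}$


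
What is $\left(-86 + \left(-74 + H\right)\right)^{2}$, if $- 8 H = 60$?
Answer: $\frac{112225}{4} \approx 28056.0$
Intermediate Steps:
$H = - \frac{15}{2}$ ($H = \left(- \frac{1}{8}\right) 60 = - \frac{15}{2} \approx -7.5$)
$\left(-86 + \left(-74 + H\right)\right)^{2} = \left(-86 - \frac{163}{2}\right)^{2} = \left(- \frac{335}{2}\right)^{2} = \frac{112225}{4}$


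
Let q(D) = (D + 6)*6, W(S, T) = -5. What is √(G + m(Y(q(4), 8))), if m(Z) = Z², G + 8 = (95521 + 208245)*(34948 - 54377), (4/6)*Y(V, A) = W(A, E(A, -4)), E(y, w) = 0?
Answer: I*√23607478263/2 ≈ 76824.0*I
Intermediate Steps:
q(D) = 36 + 6*D (q(D) = (6 + D)*6 = 36 + 6*D)
Y(V, A) = -15/2 (Y(V, A) = (3/2)*(-5) = -15/2)
G = -5901869622 (G = -8 + (95521 + 208245)*(34948 - 54377) = -8 + 303766*(-19429) = -8 - 5901869614 = -5901869622)
√(G + m(Y(q(4), 8))) = √(-5901869622 + (-15/2)²) = √(-5901869622 + 225/4) = √(-23607478263/4) = I*√23607478263/2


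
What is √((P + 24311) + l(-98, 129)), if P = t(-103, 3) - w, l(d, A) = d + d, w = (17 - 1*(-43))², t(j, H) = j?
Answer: 54*√7 ≈ 142.87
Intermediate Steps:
w = 3600 (w = (17 + 43)² = 60² = 3600)
l(d, A) = 2*d
P = -3703 (P = -103 - 1*3600 = -103 - 3600 = -3703)
√((P + 24311) + l(-98, 129)) = √((-3703 + 24311) + 2*(-98)) = √(20608 - 196) = √20412 = 54*√7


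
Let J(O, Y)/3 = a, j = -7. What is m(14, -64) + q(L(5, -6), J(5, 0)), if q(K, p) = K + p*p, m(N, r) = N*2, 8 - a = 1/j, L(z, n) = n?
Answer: 30319/49 ≈ 618.75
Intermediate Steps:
a = 57/7 (a = 8 - 1/(-7) = 8 - 1*(-⅐) = 8 + ⅐ = 57/7 ≈ 8.1429)
J(O, Y) = 171/7 (J(O, Y) = 3*(57/7) = 171/7)
m(N, r) = 2*N
q(K, p) = K + p²
m(14, -64) + q(L(5, -6), J(5, 0)) = 2*14 + (-6 + (171/7)²) = 28 + (-6 + 29241/49) = 28 + 28947/49 = 30319/49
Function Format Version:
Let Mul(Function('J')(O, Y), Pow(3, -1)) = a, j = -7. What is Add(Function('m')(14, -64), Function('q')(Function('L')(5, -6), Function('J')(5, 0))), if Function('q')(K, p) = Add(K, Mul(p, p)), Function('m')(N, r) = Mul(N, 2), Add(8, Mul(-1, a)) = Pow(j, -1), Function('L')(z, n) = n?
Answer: Rational(30319, 49) ≈ 618.75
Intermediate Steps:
a = Rational(57, 7) (a = Add(8, Mul(-1, Pow(-7, -1))) = Add(8, Mul(-1, Rational(-1, 7))) = Add(8, Rational(1, 7)) = Rational(57, 7) ≈ 8.1429)
Function('J')(O, Y) = Rational(171, 7) (Function('J')(O, Y) = Mul(3, Rational(57, 7)) = Rational(171, 7))
Function('m')(N, r) = Mul(2, N)
Function('q')(K, p) = Add(K, Pow(p, 2))
Add(Function('m')(14, -64), Function('q')(Function('L')(5, -6), Function('J')(5, 0))) = Add(Mul(2, 14), Add(-6, Pow(Rational(171, 7), 2))) = Add(28, Add(-6, Rational(29241, 49))) = Add(28, Rational(28947, 49)) = Rational(30319, 49)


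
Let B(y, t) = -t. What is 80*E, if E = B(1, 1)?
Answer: -80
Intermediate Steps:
E = -1 (E = -1*1 = -1)
80*E = 80*(-1) = -80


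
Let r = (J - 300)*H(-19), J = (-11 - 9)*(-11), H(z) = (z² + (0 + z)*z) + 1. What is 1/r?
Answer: -1/57840 ≈ -1.7289e-5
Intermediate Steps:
H(z) = 1 + 2*z² (H(z) = (z² + z*z) + 1 = (z² + z²) + 1 = 2*z² + 1 = 1 + 2*z²)
J = 220 (J = -20*(-11) = 220)
r = -57840 (r = (220 - 300)*(1 + 2*(-19)²) = -80*(1 + 2*361) = -80*(1 + 722) = -80*723 = -57840)
1/r = 1/(-57840) = -1/57840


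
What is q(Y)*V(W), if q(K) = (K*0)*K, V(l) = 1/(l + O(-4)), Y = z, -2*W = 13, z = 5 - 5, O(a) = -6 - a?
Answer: 0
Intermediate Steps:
z = 0
W = -13/2 (W = -½*13 = -13/2 ≈ -6.5000)
Y = 0
V(l) = 1/(-2 + l) (V(l) = 1/(l + (-6 - 1*(-4))) = 1/(l + (-6 + 4)) = 1/(l - 2) = 1/(-2 + l))
q(K) = 0 (q(K) = 0*K = 0)
q(Y)*V(W) = 0/(-2 - 13/2) = 0/(-17/2) = 0*(-2/17) = 0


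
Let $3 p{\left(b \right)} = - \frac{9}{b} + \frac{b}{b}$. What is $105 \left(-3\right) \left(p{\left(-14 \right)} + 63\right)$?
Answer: $- \frac{40035}{2} \approx -20018.0$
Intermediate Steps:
$p{\left(b \right)} = \frac{1}{3} - \frac{3}{b}$ ($p{\left(b \right)} = \frac{- \frac{9}{b} + \frac{b}{b}}{3} = \frac{- \frac{9}{b} + 1}{3} = \frac{1 - \frac{9}{b}}{3} = \frac{1}{3} - \frac{3}{b}$)
$105 \left(-3\right) \left(p{\left(-14 \right)} + 63\right) = 105 \left(-3\right) \left(\frac{-9 - 14}{3 \left(-14\right)} + 63\right) = - 315 \left(\frac{1}{3} \left(- \frac{1}{14}\right) \left(-23\right) + 63\right) = - 315 \left(\frac{23}{42} + 63\right) = \left(-315\right) \frac{2669}{42} = - \frac{40035}{2}$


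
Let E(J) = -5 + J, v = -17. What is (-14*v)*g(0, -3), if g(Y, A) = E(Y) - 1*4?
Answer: -2142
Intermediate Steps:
g(Y, A) = -9 + Y (g(Y, A) = (-5 + Y) - 1*4 = (-5 + Y) - 4 = -9 + Y)
(-14*v)*g(0, -3) = (-14*(-17))*(-9 + 0) = 238*(-9) = -2142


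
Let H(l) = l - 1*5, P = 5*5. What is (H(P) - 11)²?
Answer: 81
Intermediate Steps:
P = 25
H(l) = -5 + l (H(l) = l - 5 = -5 + l)
(H(P) - 11)² = ((-5 + 25) - 11)² = (20 - 11)² = 9² = 81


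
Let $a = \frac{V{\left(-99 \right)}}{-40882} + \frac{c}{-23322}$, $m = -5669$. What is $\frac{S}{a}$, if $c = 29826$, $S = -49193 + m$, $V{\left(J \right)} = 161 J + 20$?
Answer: $\frac{8718029019908}{141347269} \approx 61678.0$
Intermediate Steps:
$V{\left(J \right)} = 20 + 161 J$
$S = -54862$ ($S = -49193 - 5669 = -54862$)
$a = - \frac{141347269}{158908334}$ ($a = \frac{20 + 161 \left(-99\right)}{-40882} + \frac{29826}{-23322} = \left(20 - 15939\right) \left(- \frac{1}{40882}\right) + 29826 \left(- \frac{1}{23322}\right) = \left(-15919\right) \left(- \frac{1}{40882}\right) - \frac{4971}{3887} = \frac{15919}{40882} - \frac{4971}{3887} = - \frac{141347269}{158908334} \approx -0.88949$)
$\frac{S}{a} = - \frac{54862}{- \frac{141347269}{158908334}} = \left(-54862\right) \left(- \frac{158908334}{141347269}\right) = \frac{8718029019908}{141347269}$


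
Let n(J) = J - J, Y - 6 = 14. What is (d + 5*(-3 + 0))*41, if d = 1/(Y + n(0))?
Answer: -12259/20 ≈ -612.95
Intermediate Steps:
Y = 20 (Y = 6 + 14 = 20)
n(J) = 0
d = 1/20 (d = 1/(20 + 0) = 1/20 ≈ 0.050000)
(d + 5*(-3 + 0))*41 = (1/20 + 5*(-3 + 0))*41 = (1/20 + 5*(-3))*41 = (1/20 - 15)*41 = -299/20*41 = -12259/20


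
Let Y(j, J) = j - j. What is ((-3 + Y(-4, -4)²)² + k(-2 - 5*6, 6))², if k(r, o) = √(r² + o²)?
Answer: 1141 + 36*√265 ≈ 1727.0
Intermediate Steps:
Y(j, J) = 0
k(r, o) = √(o² + r²)
((-3 + Y(-4, -4)²)² + k(-2 - 5*6, 6))² = ((-3 + 0²)² + √(6² + (-2 - 5*6)²))² = ((-3 + 0)² + √(36 + (-2 - 30)²))² = ((-3)² + √(36 + (-32)²))² = (9 + √(36 + 1024))² = (9 + √1060)² = (9 + 2*√265)²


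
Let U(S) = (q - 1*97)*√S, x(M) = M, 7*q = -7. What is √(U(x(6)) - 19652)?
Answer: √(-19652 - 98*√6) ≈ 141.04*I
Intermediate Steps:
q = -1 (q = (⅐)*(-7) = -1)
U(S) = -98*√S (U(S) = (-1 - 1*97)*√S = (-1 - 97)*√S = -98*√S)
√(U(x(6)) - 19652) = √(-98*√6 - 19652) = √(-19652 - 98*√6)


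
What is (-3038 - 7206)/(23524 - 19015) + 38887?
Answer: 175331239/4509 ≈ 38885.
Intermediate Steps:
(-3038 - 7206)/(23524 - 19015) + 38887 = -10244/4509 + 38887 = 175331239/4509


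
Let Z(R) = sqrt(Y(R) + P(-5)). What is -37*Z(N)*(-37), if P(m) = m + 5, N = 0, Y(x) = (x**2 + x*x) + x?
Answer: 0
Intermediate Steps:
Y(x) = x + 2*x**2 (Y(x) = (x**2 + x**2) + x = 2*x**2 + x = x + 2*x**2)
P(m) = 5 + m
Z(R) = sqrt(R*(1 + 2*R)) (Z(R) = sqrt(R*(1 + 2*R) + (5 - 5)) = sqrt(R*(1 + 2*R) + 0) = sqrt(R*(1 + 2*R)))
-37*Z(N)*(-37) = -37*sqrt(0*(1 + 2*0))*(-37) = -37*sqrt(0*(1 + 0))*(-37) = -37*sqrt(0*1)*(-37) = -37*sqrt(0)*(-37) = -37*0*(-37) = 0*(-37) = 0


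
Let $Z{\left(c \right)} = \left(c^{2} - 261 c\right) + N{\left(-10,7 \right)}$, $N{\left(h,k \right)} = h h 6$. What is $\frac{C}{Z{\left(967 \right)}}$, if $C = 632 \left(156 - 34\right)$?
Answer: $\frac{38552}{341651} \approx 0.11284$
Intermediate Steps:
$N{\left(h,k \right)} = 6 h^{2}$ ($N{\left(h,k \right)} = h^{2} \cdot 6 = 6 h^{2}$)
$Z{\left(c \right)} = 600 + c^{2} - 261 c$ ($Z{\left(c \right)} = \left(c^{2} - 261 c\right) + 6 \left(-10\right)^{2} = \left(c^{2} - 261 c\right) + 6 \cdot 100 = \left(c^{2} - 261 c\right) + 600 = 600 + c^{2} - 261 c$)
$C = 77104$ ($C = 632 \left(156 - 34\right) = 632 \cdot 122 = 77104$)
$\frac{C}{Z{\left(967 \right)}} = \frac{77104}{600 + 967^{2} - 252387} = \frac{77104}{600 + 935089 - 252387} = \frac{77104}{683302} = 77104 \cdot \frac{1}{683302} = \frac{38552}{341651}$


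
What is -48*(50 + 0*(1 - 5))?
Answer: -2400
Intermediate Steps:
-48*(50 + 0*(1 - 5)) = -48*(50 + 0*(-4)) = -48*(50 + 0) = -48*50 = -2400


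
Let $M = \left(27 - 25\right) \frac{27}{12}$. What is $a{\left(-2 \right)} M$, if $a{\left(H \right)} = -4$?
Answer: $-18$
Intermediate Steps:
$M = \frac{9}{2}$ ($M = 2 \cdot 27 \cdot \frac{1}{12} = 2 \cdot \frac{9}{4} = \frac{9}{2} \approx 4.5$)
$a{\left(-2 \right)} M = \left(-4\right) \frac{9}{2} = -18$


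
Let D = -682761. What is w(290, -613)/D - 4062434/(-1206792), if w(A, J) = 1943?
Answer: 12483453619/3711488796 ≈ 3.3635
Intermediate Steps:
w(290, -613)/D - 4062434/(-1206792) = 1943/(-682761) - 4062434/(-1206792) = 1943*(-1/682761) - 4062434*(-1/1206792) = -1943/682761 + 2031217/603396 = 12483453619/3711488796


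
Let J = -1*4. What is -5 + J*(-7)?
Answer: 23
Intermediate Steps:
J = -4
-5 + J*(-7) = -5 - 4*(-7) = -5 + 28 = 23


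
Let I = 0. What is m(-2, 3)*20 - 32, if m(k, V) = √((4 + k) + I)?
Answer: -32 + 20*√2 ≈ -3.7157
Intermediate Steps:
m(k, V) = √(4 + k) (m(k, V) = √((4 + k) + 0) = √(4 + k))
m(-2, 3)*20 - 32 = √(4 - 2)*20 - 32 = √2*20 - 32 = 20*√2 - 32 = -32 + 20*√2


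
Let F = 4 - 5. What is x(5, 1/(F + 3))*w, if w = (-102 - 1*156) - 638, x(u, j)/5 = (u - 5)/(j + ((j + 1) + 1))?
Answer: 0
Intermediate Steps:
F = -1
x(u, j) = 5*(-5 + u)/(2 + 2*j) (x(u, j) = 5*((u - 5)/(j + ((j + 1) + 1))) = 5*((-5 + u)/(j + ((1 + j) + 1))) = 5*((-5 + u)/(j + (2 + j))) = 5*((-5 + u)/(2 + 2*j)) = 5*(-5 + u)/(2 + 2*j))
w = -896 (w = (-102 - 156) - 638 = -258 - 638 = -896)
x(5, 1/(F + 3))*w = (5*(-5 + 5)/(2*(1 + 1/(-1 + 3))))*(-896) = ((5/2)*0/(1 + 1/2))*(-896) = ((5/2)*0/(1 + ½))*(-896) = ((5/2)*0/(3/2))*(-896) = ((5/2)*(⅔)*0)*(-896) = 0*(-896) = 0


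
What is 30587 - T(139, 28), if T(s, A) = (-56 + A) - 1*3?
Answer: 30618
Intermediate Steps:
T(s, A) = -59 + A (T(s, A) = (-56 + A) - 3 = -59 + A)
30587 - T(139, 28) = 30587 - (-59 + 28) = 30587 - 1*(-31) = 30587 + 31 = 30618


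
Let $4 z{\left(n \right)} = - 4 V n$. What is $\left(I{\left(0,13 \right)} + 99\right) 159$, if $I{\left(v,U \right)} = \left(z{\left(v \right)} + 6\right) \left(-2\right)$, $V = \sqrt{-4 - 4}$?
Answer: $13833$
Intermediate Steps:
$V = 2 i \sqrt{2}$ ($V = \sqrt{-8} = 2 i \sqrt{2} \approx 2.8284 i$)
$z{\left(n \right)} = - 2 i n \sqrt{2}$ ($z{\left(n \right)} = \frac{- 4 \cdot 2 i \sqrt{2} n}{4} = \frac{- 8 i \sqrt{2} n}{4} = \frac{\left(-8\right) i n \sqrt{2}}{4} = - 2 i n \sqrt{2}$)
$I{\left(v,U \right)} = -12 + 4 i v \sqrt{2}$ ($I{\left(v,U \right)} = \left(- 2 i v \sqrt{2} + 6\right) \left(-2\right) = \left(6 - 2 i v \sqrt{2}\right) \left(-2\right) = -12 + 4 i v \sqrt{2}$)
$\left(I{\left(0,13 \right)} + 99\right) 159 = \left(\left(-12 + 4 i 0 \sqrt{2}\right) + 99\right) 159 = \left(\left(-12 + 0\right) + 99\right) 159 = \left(-12 + 99\right) 159 = 87 \cdot 159 = 13833$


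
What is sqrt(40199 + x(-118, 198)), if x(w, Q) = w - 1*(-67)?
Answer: 2*sqrt(10037) ≈ 200.37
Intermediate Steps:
x(w, Q) = 67 + w (x(w, Q) = w + 67 = 67 + w)
sqrt(40199 + x(-118, 198)) = sqrt(40199 + (67 - 118)) = sqrt(40199 - 51) = sqrt(40148) = 2*sqrt(10037)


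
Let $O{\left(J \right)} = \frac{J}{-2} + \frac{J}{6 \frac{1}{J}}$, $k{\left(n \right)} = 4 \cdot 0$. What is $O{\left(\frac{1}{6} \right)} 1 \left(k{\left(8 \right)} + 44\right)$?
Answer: $- \frac{187}{54} \approx -3.463$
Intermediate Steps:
$k{\left(n \right)} = 0$
$O{\left(J \right)} = - \frac{J}{2} + \frac{J^{2}}{6}$ ($O{\left(J \right)} = J \left(- \frac{1}{2}\right) + J \frac{J}{6} = - \frac{J}{2} + \frac{J^{2}}{6}$)
$O{\left(\frac{1}{6} \right)} 1 \left(k{\left(8 \right)} + 44\right) = \frac{-3 + \frac{1}{6}}{6 \cdot 6} \cdot 1 \left(0 + 44\right) = \frac{1}{6} \cdot \frac{1}{6} \left(-3 + \frac{1}{6}\right) 1 \cdot 44 = \frac{1}{6} \cdot \frac{1}{6} \left(- \frac{17}{6}\right) 1 \cdot 44 = \left(- \frac{17}{216}\right) 1 \cdot 44 = \left(- \frac{17}{216}\right) 44 = - \frac{187}{54}$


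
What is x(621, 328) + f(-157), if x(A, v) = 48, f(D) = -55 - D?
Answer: 150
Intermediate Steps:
x(621, 328) + f(-157) = 48 + (-55 - 1*(-157)) = 48 + (-55 + 157) = 48 + 102 = 150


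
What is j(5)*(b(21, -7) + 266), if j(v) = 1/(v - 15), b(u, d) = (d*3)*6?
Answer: -14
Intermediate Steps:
b(u, d) = 18*d (b(u, d) = (3*d)*6 = 18*d)
j(v) = 1/(-15 + v)
j(5)*(b(21, -7) + 266) = (18*(-7) + 266)/(-15 + 5) = (-126 + 266)/(-10) = -⅒*140 = -14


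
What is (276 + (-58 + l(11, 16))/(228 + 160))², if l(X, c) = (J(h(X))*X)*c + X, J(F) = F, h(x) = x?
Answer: 11875986529/150544 ≈ 78887.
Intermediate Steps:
l(X, c) = X + c*X² (l(X, c) = (X*X)*c + X = X²*c + X = c*X² + X = X + c*X²)
(276 + (-58 + l(11, 16))/(228 + 160))² = (276 + (-58 + 11*(1 + 11*16))/(228 + 160))² = (276 + (-58 + 11*(1 + 176))/388)² = (276 + (-58 + 11*177)*(1/388))² = (276 + (-58 + 1947)*(1/388))² = (276 + 1889*(1/388))² = (276 + 1889/388)² = (108977/388)² = 11875986529/150544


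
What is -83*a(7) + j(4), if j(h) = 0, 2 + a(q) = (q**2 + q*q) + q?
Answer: -8549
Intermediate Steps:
a(q) = -2 + q + 2*q**2 (a(q) = -2 + ((q**2 + q*q) + q) = -2 + ((q**2 + q**2) + q) = -2 + (2*q**2 + q) = -2 + (q + 2*q**2) = -2 + q + 2*q**2)
-83*a(7) + j(4) = -83*(-2 + 7 + 2*7**2) + 0 = -83*(-2 + 7 + 2*49) + 0 = -83*(-2 + 7 + 98) + 0 = -83*103 + 0 = -8549 + 0 = -8549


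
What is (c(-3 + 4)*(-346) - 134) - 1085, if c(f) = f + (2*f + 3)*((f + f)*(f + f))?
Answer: -8485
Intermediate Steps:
c(f) = f + 4*f**2*(3 + 2*f) (c(f) = f + (3 + 2*f)*((2*f)*(2*f)) = f + (3 + 2*f)*(4*f**2) = f + 4*f**2*(3 + 2*f))
(c(-3 + 4)*(-346) - 134) - 1085 = (((-3 + 4)*(1 + 8*(-3 + 4)**2 + 12*(-3 + 4)))*(-346) - 134) - 1085 = ((1*(1 + 8*1**2 + 12*1))*(-346) - 134) - 1085 = ((1*(1 + 8*1 + 12))*(-346) - 134) - 1085 = ((1*(1 + 8 + 12))*(-346) - 134) - 1085 = ((1*21)*(-346) - 134) - 1085 = (21*(-346) - 134) - 1085 = (-7266 - 134) - 1085 = -7400 - 1085 = -8485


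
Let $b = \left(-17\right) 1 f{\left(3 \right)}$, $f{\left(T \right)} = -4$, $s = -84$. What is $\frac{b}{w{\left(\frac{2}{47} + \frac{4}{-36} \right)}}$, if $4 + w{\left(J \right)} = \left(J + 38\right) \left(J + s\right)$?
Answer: $- \frac{12167172}{571291961} \approx -0.021298$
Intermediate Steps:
$w{\left(J \right)} = -4 + \left(-84 + J\right) \left(38 + J\right)$ ($w{\left(J \right)} = -4 + \left(J + 38\right) \left(J - 84\right) = -4 + \left(38 + J\right) \left(-84 + J\right) = -4 + \left(-84 + J\right) \left(38 + J\right)$)
$b = 68$ ($b = \left(-17\right) 1 \left(-4\right) = \left(-17\right) \left(-4\right) = 68$)
$\frac{b}{w{\left(\frac{2}{47} + \frac{4}{-36} \right)}} = \frac{68}{-3196 + \left(\frac{2}{47} + \frac{4}{-36}\right)^{2} - 46 \left(\frac{2}{47} + \frac{4}{-36}\right)} = \frac{68}{-3196 + \left(2 \cdot \frac{1}{47} + 4 \left(- \frac{1}{36}\right)\right)^{2} - 46 \left(2 \cdot \frac{1}{47} + 4 \left(- \frac{1}{36}\right)\right)} = \frac{68}{-3196 + \left(\frac{2}{47} - \frac{1}{9}\right)^{2} - 46 \left(\frac{2}{47} - \frac{1}{9}\right)} = \frac{68}{-3196 + \left(- \frac{29}{423}\right)^{2} - - \frac{1334}{423}} = \frac{68}{-3196 + \frac{841}{178929} + \frac{1334}{423}} = \frac{68}{- \frac{571291961}{178929}} = 68 \left(- \frac{178929}{571291961}\right) = - \frac{12167172}{571291961}$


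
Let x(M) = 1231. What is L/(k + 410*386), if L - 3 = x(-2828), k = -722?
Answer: 617/78769 ≈ 0.0078330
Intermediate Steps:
L = 1234 (L = 3 + 1231 = 1234)
L/(k + 410*386) = 1234/(-722 + 410*386) = 1234/(-722 + 158260) = 1234/157538 = 1234*(1/157538) = 617/78769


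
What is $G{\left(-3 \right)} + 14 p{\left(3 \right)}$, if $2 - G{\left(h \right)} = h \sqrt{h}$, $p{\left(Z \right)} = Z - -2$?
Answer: $72 + 3 i \sqrt{3} \approx 72.0 + 5.1962 i$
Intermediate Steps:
$p{\left(Z \right)} = 2 + Z$ ($p{\left(Z \right)} = Z + 2 = 2 + Z$)
$G{\left(h \right)} = 2 - h^{\frac{3}{2}}$ ($G{\left(h \right)} = 2 - h \sqrt{h} = 2 - h^{\frac{3}{2}}$)
$G{\left(-3 \right)} + 14 p{\left(3 \right)} = \left(2 - \left(-3\right)^{\frac{3}{2}}\right) + 14 \left(2 + 3\right) = \left(2 - - 3 i \sqrt{3}\right) + 14 \cdot 5 = \left(2 + 3 i \sqrt{3}\right) + 70 = 72 + 3 i \sqrt{3}$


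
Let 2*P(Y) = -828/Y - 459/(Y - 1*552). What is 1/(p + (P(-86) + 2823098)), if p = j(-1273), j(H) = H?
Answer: 54868/154828177969 ≈ 3.5438e-7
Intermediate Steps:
P(Y) = -414/Y - 459/(2*(-552 + Y)) (P(Y) = (-828/Y - 459/(Y - 1*552))/2 = (-828/Y - 459/(Y - 552))/2 = (-828/Y - 459/(-552 + Y))/2 = -414/Y - 459/(2*(-552 + Y)))
p = -1273
1/(p + (P(-86) + 2823098)) = 1/(-1273 + ((9/2)*(50784 - 143*(-86))/(-86*(-552 - 86)) + 2823098)) = 1/(-1273 + ((9/2)*(-1/86)*(50784 + 12298)/(-638) + 2823098)) = 1/(-1273 + ((9/2)*(-1/86)*(-1/638)*63082 + 2823098)) = 1/(-1273 + (283869/54868 + 2823098)) = 1/(-1273 + 154898024933/54868) = 1/(154828177969/54868) = 54868/154828177969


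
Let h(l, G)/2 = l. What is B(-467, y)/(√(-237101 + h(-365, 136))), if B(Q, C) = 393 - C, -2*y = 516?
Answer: -217*I*√237831/79277 ≈ -1.3349*I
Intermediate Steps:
y = -258 (y = -½*516 = -258)
h(l, G) = 2*l
B(-467, y)/(√(-237101 + h(-365, 136))) = (393 - 1*(-258))/(√(-237101 + 2*(-365))) = (393 + 258)/(√(-237101 - 730)) = 651/(√(-237831)) = 651/((I*√237831)) = 651*(-I*√237831/237831) = -217*I*√237831/79277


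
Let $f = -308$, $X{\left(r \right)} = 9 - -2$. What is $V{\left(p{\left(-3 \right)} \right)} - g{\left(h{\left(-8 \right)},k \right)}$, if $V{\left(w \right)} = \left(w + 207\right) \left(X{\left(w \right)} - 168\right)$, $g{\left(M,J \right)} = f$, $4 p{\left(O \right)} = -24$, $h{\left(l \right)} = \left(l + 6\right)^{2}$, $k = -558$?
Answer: $-31249$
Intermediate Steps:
$X{\left(r \right)} = 11$ ($X{\left(r \right)} = 9 + 2 = 11$)
$h{\left(l \right)} = \left(6 + l\right)^{2}$
$p{\left(O \right)} = -6$ ($p{\left(O \right)} = \frac{1}{4} \left(-24\right) = -6$)
$g{\left(M,J \right)} = -308$
$V{\left(w \right)} = -32499 - 157 w$ ($V{\left(w \right)} = \left(w + 207\right) \left(11 - 168\right) = \left(207 + w\right) \left(-157\right) = -32499 - 157 w$)
$V{\left(p{\left(-3 \right)} \right)} - g{\left(h{\left(-8 \right)},k \right)} = \left(-32499 - -942\right) - -308 = \left(-32499 + 942\right) + 308 = -31557 + 308 = -31249$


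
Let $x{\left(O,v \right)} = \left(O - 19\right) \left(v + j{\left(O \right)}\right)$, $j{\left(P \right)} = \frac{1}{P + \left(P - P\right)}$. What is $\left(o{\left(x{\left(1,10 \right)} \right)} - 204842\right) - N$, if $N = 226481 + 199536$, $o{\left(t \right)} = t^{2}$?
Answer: $-591655$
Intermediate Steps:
$j{\left(P \right)} = \frac{1}{P}$ ($j{\left(P \right)} = \frac{1}{P + 0} = \frac{1}{P}$)
$x{\left(O,v \right)} = \left(-19 + O\right) \left(v + \frac{1}{O}\right)$ ($x{\left(O,v \right)} = \left(O - 19\right) \left(v + \frac{1}{O}\right) = \left(-19 + O\right) \left(v + \frac{1}{O}\right)$)
$N = 426017$
$\left(o{\left(x{\left(1,10 \right)} \right)} - 204842\right) - N = \left(\left(1 - 190 - \frac{19}{1} + 1 \cdot 10\right)^{2} - 204842\right) - 426017 = \left(\left(1 - 190 - 19 + 10\right)^{2} - 204842\right) - 426017 = \left(\left(-198\right)^{2} - 204842\right) - 426017 = \left(39204 - 204842\right) - 426017 = -165638 - 426017 = -591655$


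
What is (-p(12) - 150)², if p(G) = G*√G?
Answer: 24228 + 7200*√3 ≈ 36699.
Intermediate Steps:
p(G) = G^(3/2)
(-p(12) - 150)² = (-12^(3/2) - 150)² = (-24*√3 - 150)² = (-150 - 24*√3)²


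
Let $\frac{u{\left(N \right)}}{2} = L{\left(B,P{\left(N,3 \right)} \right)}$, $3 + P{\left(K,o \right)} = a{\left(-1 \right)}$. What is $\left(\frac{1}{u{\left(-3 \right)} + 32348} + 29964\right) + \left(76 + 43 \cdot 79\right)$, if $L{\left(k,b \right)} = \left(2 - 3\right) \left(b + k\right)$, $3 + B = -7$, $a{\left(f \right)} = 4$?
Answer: $\frac{1082221943}{32366} \approx 33437.0$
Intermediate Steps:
$P{\left(K,o \right)} = 1$ ($P{\left(K,o \right)} = -3 + 4 = 1$)
$B = -10$ ($B = -3 - 7 = -10$)
$L{\left(k,b \right)} = - b - k$ ($L{\left(k,b \right)} = - (b + k) = - b - k$)
$u{\left(N \right)} = 18$ ($u{\left(N \right)} = 2 \left(\left(-1\right) 1 - -10\right) = 2 \left(-1 + 10\right) = 2 \cdot 9 = 18$)
$\left(\frac{1}{u{\left(-3 \right)} + 32348} + 29964\right) + \left(76 + 43 \cdot 79\right) = \left(\frac{1}{18 + 32348} + 29964\right) + \left(76 + 43 \cdot 79\right) = \left(\frac{1}{32366} + 29964\right) + \left(76 + 3397\right) = \left(\frac{1}{32366} + 29964\right) + 3473 = \frac{969814825}{32366} + 3473 = \frac{1082221943}{32366}$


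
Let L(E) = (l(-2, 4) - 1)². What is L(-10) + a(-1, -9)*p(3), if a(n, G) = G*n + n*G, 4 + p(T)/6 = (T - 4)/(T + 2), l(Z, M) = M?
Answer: -2223/5 ≈ -444.60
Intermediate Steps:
p(T) = -24 + 6*(-4 + T)/(2 + T) (p(T) = -24 + 6*((T - 4)/(T + 2)) = -24 + 6*((-4 + T)/(2 + T)) = -24 + 6*(-4 + T)/(2 + T))
L(E) = 9 (L(E) = (4 - 1)² = 3² = 9)
a(n, G) = 2*G*n (a(n, G) = G*n + G*n = 2*G*n)
L(-10) + a(-1, -9)*p(3) = 9 + (2*(-9)*(-1))*(18*(-4 - 1*3)/(2 + 3)) = 9 + 18*(18*(-4 - 3)/5) = 9 + 18*(18*(⅕)*(-7)) = 9 + 18*(-126/5) = 9 - 2268/5 = -2223/5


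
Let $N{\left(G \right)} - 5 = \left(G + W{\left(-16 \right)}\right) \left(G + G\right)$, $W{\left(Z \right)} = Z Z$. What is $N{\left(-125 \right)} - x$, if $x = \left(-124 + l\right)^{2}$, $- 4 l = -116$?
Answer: $-41770$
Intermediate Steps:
$l = 29$ ($l = \left(- \frac{1}{4}\right) \left(-116\right) = 29$)
$W{\left(Z \right)} = Z^{2}$
$N{\left(G \right)} = 5 + 2 G \left(256 + G\right)$ ($N{\left(G \right)} = 5 + \left(G + \left(-16\right)^{2}\right) \left(G + G\right) = 5 + \left(G + 256\right) 2 G = 5 + \left(256 + G\right) 2 G = 5 + 2 G \left(256 + G\right)$)
$x = 9025$ ($x = \left(-124 + 29\right)^{2} = \left(-95\right)^{2} = 9025$)
$N{\left(-125 \right)} - x = \left(5 + 2 \left(-125\right)^{2} + 512 \left(-125\right)\right) - 9025 = \left(5 + 2 \cdot 15625 - 64000\right) - 9025 = \left(5 + 31250 - 64000\right) - 9025 = -32745 - 9025 = -41770$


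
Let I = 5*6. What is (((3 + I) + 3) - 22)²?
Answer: 196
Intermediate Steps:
I = 30
(((3 + I) + 3) - 22)² = (((3 + 30) + 3) - 22)² = ((33 + 3) - 22)² = (36 - 22)² = 14² = 196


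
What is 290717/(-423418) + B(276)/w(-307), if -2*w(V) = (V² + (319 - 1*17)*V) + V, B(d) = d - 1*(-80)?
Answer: -164618523/129989326 ≈ -1.2664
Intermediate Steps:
B(d) = 80 + d (B(d) = d + 80 = 80 + d)
w(V) = -303*V/2 - V²/2 (w(V) = -((V² + (319 - 1*17)*V) + V)/2 = -((V² + (319 - 17)*V) + V)/2 = -((V² + 302*V) + V)/2 = -(V² + 303*V)/2 = -303*V/2 - V²/2)
290717/(-423418) + B(276)/w(-307) = 290717/(-423418) + (80 + 276)/((-½*(-307)*(303 - 307))) = 290717*(-1/423418) + 356/((-½*(-307)*(-4))) = -290717/423418 + 356/(-614) = -290717/423418 + 356*(-1/614) = -290717/423418 - 178/307 = -164618523/129989326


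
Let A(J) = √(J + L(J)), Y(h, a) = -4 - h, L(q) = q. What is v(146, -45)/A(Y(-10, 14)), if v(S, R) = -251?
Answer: -251*√3/6 ≈ -72.458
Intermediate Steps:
A(J) = √2*√J (A(J) = √(J + J) = √(2*J) = √2*√J)
v(146, -45)/A(Y(-10, 14)) = -251*√2/(2*√(-4 - 1*(-10))) = -251*√2/(2*√(-4 + 10)) = -251*√3/6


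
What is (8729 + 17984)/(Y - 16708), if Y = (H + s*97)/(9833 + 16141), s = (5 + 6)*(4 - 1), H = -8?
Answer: -693843462/433970399 ≈ -1.5988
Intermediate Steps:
s = 33 (s = 11*3 = 33)
Y = 3193/25974 (Y = (-8 + 33*97)/(9833 + 16141) = (-8 + 3201)/25974 = 3193*(1/25974) = 3193/25974 ≈ 0.12293)
(8729 + 17984)/(Y - 16708) = (8729 + 17984)/(3193/25974 - 16708) = 26713/(-433970399/25974) = 26713*(-25974/433970399) = -693843462/433970399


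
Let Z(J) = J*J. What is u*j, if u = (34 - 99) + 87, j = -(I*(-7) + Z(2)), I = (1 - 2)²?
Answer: 66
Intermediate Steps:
Z(J) = J²
I = 1 (I = (-1)² = 1)
j = 3 (j = -(1*(-7) + 2²) = -(-7 + 4) = -1*(-3) = 3)
u = 22 (u = -65 + 87 = 22)
u*j = 22*3 = 66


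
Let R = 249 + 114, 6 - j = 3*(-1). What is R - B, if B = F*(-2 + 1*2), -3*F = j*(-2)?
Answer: 363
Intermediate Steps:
j = 9 (j = 6 - 3*(-1) = 6 - 1*(-3) = 6 + 3 = 9)
R = 363
F = 6 (F = -3*(-2) = -⅓*(-18) = 6)
B = 0 (B = 6*(-2 + 1*2) = 6*(-2 + 2) = 6*0 = 0)
R - B = 363 - 1*0 = 363 + 0 = 363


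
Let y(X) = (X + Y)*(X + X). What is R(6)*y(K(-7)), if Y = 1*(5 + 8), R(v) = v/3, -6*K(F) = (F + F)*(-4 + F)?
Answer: 11704/9 ≈ 1300.4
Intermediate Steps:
K(F) = -F*(-4 + F)/3 (K(F) = -(F + F)*(-4 + F)/6 = -2*F*(-4 + F)/6 = -F*(-4 + F)/3)
R(v) = v/3 (R(v) = v*(1/3) = v/3)
Y = 13 (Y = 1*13 = 13)
y(X) = 2*X*(13 + X) (y(X) = (X + 13)*(X + X) = (13 + X)*(2*X) = 2*X*(13 + X))
R(6)*y(K(-7)) = ((1/3)*6)*(2*((1/3)*(-7)*(4 - 1*(-7)))*(13 + (1/3)*(-7)*(4 - 1*(-7)))) = 2*(2*((1/3)*(-7)*(4 + 7))*(13 + (1/3)*(-7)*(4 + 7))) = 2*(2*((1/3)*(-7)*11)*(13 + (1/3)*(-7)*11)) = 2*(2*(-77/3)*(13 - 77/3)) = 2*(2*(-77/3)*(-38/3)) = 2*(5852/9) = 11704/9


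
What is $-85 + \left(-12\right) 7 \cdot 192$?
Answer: $-16213$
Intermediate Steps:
$-85 + \left(-12\right) 7 \cdot 192 = -85 - 16128 = -16213$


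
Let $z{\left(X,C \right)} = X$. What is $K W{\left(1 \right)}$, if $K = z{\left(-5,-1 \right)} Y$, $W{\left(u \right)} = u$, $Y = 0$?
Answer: $0$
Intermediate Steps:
$K = 0$ ($K = \left(-5\right) 0 = 0$)
$K W{\left(1 \right)} = 0 \cdot 1 = 0$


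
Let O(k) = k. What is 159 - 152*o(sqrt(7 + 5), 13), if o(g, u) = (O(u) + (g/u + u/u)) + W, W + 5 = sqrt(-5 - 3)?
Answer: -1209 - 304*sqrt(3)/13 - 304*I*sqrt(2) ≈ -1249.5 - 429.92*I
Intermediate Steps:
W = -5 + 2*I*sqrt(2) (W = -5 + sqrt(-5 - 3) = -5 + sqrt(-8) = -5 + 2*I*sqrt(2) ≈ -5.0 + 2.8284*I)
o(g, u) = -4 + u + g/u + 2*I*sqrt(2) (o(g, u) = (u + (g/u + u/u)) + (-5 + 2*I*sqrt(2)) = (u + (g/u + 1)) + (-5 + 2*I*sqrt(2)) = (u + (1 + g/u)) + (-5 + 2*I*sqrt(2)) = (1 + u + g/u) + (-5 + 2*I*sqrt(2)) = -4 + u + g/u + 2*I*sqrt(2))
159 - 152*o(sqrt(7 + 5), 13) = 159 - 152*(-4 + 13 + sqrt(7 + 5)/13 + 2*I*sqrt(2)) = 159 - 152*(-4 + 13 + sqrt(12)*(1/13) + 2*I*sqrt(2)) = 159 - 152*(-4 + 13 + (2*sqrt(3))*(1/13) + 2*I*sqrt(2)) = 159 - 152*(-4 + 13 + 2*sqrt(3)/13 + 2*I*sqrt(2)) = 159 - 152*(9 + 2*sqrt(3)/13 + 2*I*sqrt(2)) = 159 + (-1368 - 304*sqrt(3)/13 - 304*I*sqrt(2)) = -1209 - 304*sqrt(3)/13 - 304*I*sqrt(2)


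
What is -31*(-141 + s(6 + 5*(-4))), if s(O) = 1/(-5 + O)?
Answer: 83080/19 ≈ 4372.6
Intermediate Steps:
-31*(-141 + s(6 + 5*(-4))) = -31*(-141 + 1/(-5 + (6 + 5*(-4)))) = -31*(-141 + 1/(-5 + (6 - 20))) = -31*(-141 + 1/(-5 - 14)) = -31*(-141 + 1/(-19)) = -31*(-141 - 1/19) = -31*(-2680/19) = 83080/19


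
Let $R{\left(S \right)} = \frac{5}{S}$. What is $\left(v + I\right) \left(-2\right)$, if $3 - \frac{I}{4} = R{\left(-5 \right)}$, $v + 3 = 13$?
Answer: $-52$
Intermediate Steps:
$v = 10$ ($v = -3 + 13 = 10$)
$I = 16$ ($I = 12 - 4 \frac{5}{-5} = 12 - 4 \cdot 5 \left(- \frac{1}{5}\right) = 12 - -4 = 12 + 4 = 16$)
$\left(v + I\right) \left(-2\right) = \left(10 + 16\right) \left(-2\right) = 26 \left(-2\right) = -52$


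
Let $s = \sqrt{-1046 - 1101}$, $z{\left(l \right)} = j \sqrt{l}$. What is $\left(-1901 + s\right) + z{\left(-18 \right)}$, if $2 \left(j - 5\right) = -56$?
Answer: $-1901 + i \sqrt{2147} - 69 i \sqrt{2} \approx -1901.0 - 51.245 i$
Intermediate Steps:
$j = -23$ ($j = 5 + \frac{1}{2} \left(-56\right) = 5 - 28 = -23$)
$z{\left(l \right)} = - 23 \sqrt{l}$
$s = i \sqrt{2147}$ ($s = \sqrt{-2147} = i \sqrt{2147} \approx 46.336 i$)
$\left(-1901 + s\right) + z{\left(-18 \right)} = \left(-1901 + i \sqrt{2147}\right) - 23 \sqrt{-18} = \left(-1901 + i \sqrt{2147}\right) - 23 \cdot 3 i \sqrt{2} = \left(-1901 + i \sqrt{2147}\right) - 69 i \sqrt{2} = -1901 + i \sqrt{2147} - 69 i \sqrt{2}$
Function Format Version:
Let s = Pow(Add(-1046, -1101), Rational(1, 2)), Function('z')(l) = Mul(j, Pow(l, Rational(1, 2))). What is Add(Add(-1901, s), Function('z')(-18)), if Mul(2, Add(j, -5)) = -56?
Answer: Add(-1901, Mul(I, Pow(2147, Rational(1, 2))), Mul(-69, I, Pow(2, Rational(1, 2)))) ≈ Add(-1901.0, Mul(-51.245, I))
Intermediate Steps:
j = -23 (j = Add(5, Mul(Rational(1, 2), -56)) = Add(5, -28) = -23)
Function('z')(l) = Mul(-23, Pow(l, Rational(1, 2)))
s = Mul(I, Pow(2147, Rational(1, 2))) (s = Pow(-2147, Rational(1, 2)) = Mul(I, Pow(2147, Rational(1, 2))) ≈ Mul(46.336, I))
Add(Add(-1901, s), Function('z')(-18)) = Add(Add(-1901, Mul(I, Pow(2147, Rational(1, 2)))), Mul(-23, Pow(-18, Rational(1, 2)))) = Add(Add(-1901, Mul(I, Pow(2147, Rational(1, 2)))), Mul(-23, Mul(3, I, Pow(2, Rational(1, 2))))) = Add(Add(-1901, Mul(I, Pow(2147, Rational(1, 2)))), Mul(-69, I, Pow(2, Rational(1, 2)))) = Add(-1901, Mul(I, Pow(2147, Rational(1, 2))), Mul(-69, I, Pow(2, Rational(1, 2))))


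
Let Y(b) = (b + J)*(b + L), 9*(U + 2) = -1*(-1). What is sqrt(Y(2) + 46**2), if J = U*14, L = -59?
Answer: 4*sqrt(1974)/3 ≈ 59.240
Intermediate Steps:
U = -17/9 (U = -2 + (-1*(-1))/9 = -2 + (1/9)*1 = -2 + 1/9 = -17/9 ≈ -1.8889)
J = -238/9 (J = -17/9*14 = -238/9 ≈ -26.444)
Y(b) = (-59 + b)*(-238/9 + b) (Y(b) = (b - 238/9)*(b - 59) = (-238/9 + b)*(-59 + b) = (-59 + b)*(-238/9 + b))
sqrt(Y(2) + 46**2) = sqrt((14042/9 + 2**2 - 769/9*2) + 46**2) = sqrt((14042/9 + 4 - 1538/9) + 2116) = sqrt(4180/3 + 2116) = sqrt(10528/3) = 4*sqrt(1974)/3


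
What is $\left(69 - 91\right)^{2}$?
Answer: $484$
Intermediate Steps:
$\left(69 - 91\right)^{2} = \left(-22\right)^{2} = 484$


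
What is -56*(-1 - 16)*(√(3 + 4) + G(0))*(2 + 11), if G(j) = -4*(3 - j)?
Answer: -148512 + 12376*√7 ≈ -1.1577e+5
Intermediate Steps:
G(j) = -12 + 4*j
-56*(-1 - 16)*(√(3 + 4) + G(0))*(2 + 11) = -56*(-1 - 16)*(√(3 + 4) + (-12 + 4*0))*(2 + 11) = -(-952)*(√7 + (-12 + 0))*13 = -(-952)*(√7 - 12)*13 = -(-952)*(-12 + √7)*13 = -(-952)*(-156 + 13*√7) = -56*(2652 - 221*√7) = -148512 + 12376*√7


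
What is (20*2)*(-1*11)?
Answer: -440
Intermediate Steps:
(20*2)*(-1*11) = 40*(-11) = -440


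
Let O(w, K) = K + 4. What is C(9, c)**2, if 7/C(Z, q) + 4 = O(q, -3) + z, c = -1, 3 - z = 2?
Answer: 49/4 ≈ 12.250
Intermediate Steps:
O(w, K) = 4 + K
z = 1 (z = 3 - 1*2 = 3 - 2 = 1)
C(Z, q) = -7/2 (C(Z, q) = 7/(-4 + ((4 - 3) + 1)) = 7/(-4 + (1 + 1)) = 7/(-4 + 2) = 7/(-2) = 7*(-1/2) = -7/2)
C(9, c)**2 = (-7/2)**2 = 49/4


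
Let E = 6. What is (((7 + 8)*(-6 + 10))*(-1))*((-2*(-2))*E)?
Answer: -1440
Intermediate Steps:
(((7 + 8)*(-6 + 10))*(-1))*((-2*(-2))*E) = (((7 + 8)*(-6 + 10))*(-1))*(-2*(-2)*6) = ((15*4)*(-1))*(4*6) = (60*(-1))*24 = -60*24 = -1440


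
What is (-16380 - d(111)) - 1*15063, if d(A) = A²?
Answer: -43764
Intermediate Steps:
(-16380 - d(111)) - 1*15063 = (-16380 - 1*111²) - 1*15063 = (-16380 - 1*12321) - 15063 = (-16380 - 12321) - 15063 = -28701 - 15063 = -43764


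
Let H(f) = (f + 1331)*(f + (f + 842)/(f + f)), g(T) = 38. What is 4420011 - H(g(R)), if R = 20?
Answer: 82690611/19 ≈ 4.3521e+6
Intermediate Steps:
H(f) = (1331 + f)*(f + (842 + f)/(2*f)) (H(f) = (1331 + f)*(f + (842 + f)/((2*f))) = (1331 + f)*(f + (842 + f)*(1/(2*f))) = (1331 + f)*(f + (842 + f)/(2*f)))
4420011 - H(g(R)) = 4420011 - (2173/2 + 38² + 560351/38 + (2663/2)*38) = 4420011 - (2173/2 + 1444 + 560351*(1/38) + 50597) = 4420011 - (2173/2 + 1444 + 560351/38 + 50597) = 4420011 - 1*1289598/19 = 4420011 - 1289598/19 = 82690611/19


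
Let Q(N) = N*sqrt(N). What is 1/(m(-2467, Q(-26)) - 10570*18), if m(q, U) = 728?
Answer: -1/189532 ≈ -5.2762e-6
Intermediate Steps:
Q(N) = N**(3/2)
1/(m(-2467, Q(-26)) - 10570*18) = 1/(728 - 10570*18) = 1/(728 - 190260) = 1/(-189532) = -1/189532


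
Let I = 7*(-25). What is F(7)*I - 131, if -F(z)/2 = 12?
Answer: 4069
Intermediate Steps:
F(z) = -24 (F(z) = -2*12 = -24)
I = -175
F(7)*I - 131 = -24*(-175) - 131 = 4200 - 131 = 4069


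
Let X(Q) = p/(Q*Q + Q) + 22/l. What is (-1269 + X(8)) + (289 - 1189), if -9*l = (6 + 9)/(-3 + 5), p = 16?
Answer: -98783/45 ≈ -2195.2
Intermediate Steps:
l = -⅚ (l = -(6 + 9)/(9*(-3 + 5)) = -5/(3*2) = -⅑*15/2 = -⅚ ≈ -0.83333)
X(Q) = -132/5 + 16/(Q + Q²) (X(Q) = 16/(Q*Q + Q) + 22/(-⅚) = 16/(Q² + Q) + 22*(-6/5) = 16/(Q + Q²) - 132/5 = -132/5 + 16/(Q + Q²))
(-1269 + X(8)) + (289 - 1189) = (-1269 + (⅘)*(20 - 33*8 - 33*8²)/(8*(1 + 8))) + (289 - 1189) = (-1269 + (⅘)*(⅛)*(20 - 264 - 33*64)/9) - 900 = (-1269 + (⅘)*(⅛)*(⅑)*(20 - 264 - 2112)) - 900 = (-1269 + (⅘)*(⅛)*(⅑)*(-2356)) - 900 = (-1269 - 1178/45) - 900 = -58283/45 - 900 = -98783/45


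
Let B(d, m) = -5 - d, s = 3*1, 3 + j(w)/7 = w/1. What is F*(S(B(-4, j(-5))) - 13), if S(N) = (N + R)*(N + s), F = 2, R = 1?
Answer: -26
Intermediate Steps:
j(w) = -21 + 7*w (j(w) = -21 + 7*(w/1) = -21 + 7*(w*1) = -21 + 7*w)
s = 3
S(N) = (1 + N)*(3 + N) (S(N) = (N + 1)*(N + 3) = (1 + N)*(3 + N))
F*(S(B(-4, j(-5))) - 13) = 2*((3 + (-5 - 1*(-4))**2 + 4*(-5 - 1*(-4))) - 13) = 2*((3 + (-5 + 4)**2 + 4*(-5 + 4)) - 13) = 2*((3 + (-1)**2 + 4*(-1)) - 13) = 2*((3 + 1 - 4) - 13) = 2*(0 - 13) = 2*(-13) = -26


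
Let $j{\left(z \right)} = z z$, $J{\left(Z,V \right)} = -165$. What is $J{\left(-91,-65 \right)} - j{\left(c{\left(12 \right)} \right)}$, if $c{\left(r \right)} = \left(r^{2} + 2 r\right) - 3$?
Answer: $-27390$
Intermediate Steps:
$c{\left(r \right)} = -3 + r^{2} + 2 r$
$j{\left(z \right)} = z^{2}$
$J{\left(-91,-65 \right)} - j{\left(c{\left(12 \right)} \right)} = -165 - \left(-3 + 12^{2} + 2 \cdot 12\right)^{2} = -165 - \left(-3 + 144 + 24\right)^{2} = -165 - 165^{2} = -165 - 27225 = -27390$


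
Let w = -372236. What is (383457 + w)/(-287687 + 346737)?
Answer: 11221/59050 ≈ 0.19003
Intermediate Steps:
(383457 + w)/(-287687 + 346737) = (383457 - 372236)/(-287687 + 346737) = 11221/59050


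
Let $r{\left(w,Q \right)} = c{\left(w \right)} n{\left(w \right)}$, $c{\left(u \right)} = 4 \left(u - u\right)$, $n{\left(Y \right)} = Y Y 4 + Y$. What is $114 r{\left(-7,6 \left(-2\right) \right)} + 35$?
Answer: $35$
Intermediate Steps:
$n{\left(Y \right)} = Y + 4 Y^{2}$ ($n{\left(Y \right)} = Y 4 Y + Y = 4 Y^{2} + Y = Y + 4 Y^{2}$)
$c{\left(u \right)} = 0$ ($c{\left(u \right)} = 4 \cdot 0 = 0$)
$r{\left(w,Q \right)} = 0$ ($r{\left(w,Q \right)} = 0 w \left(1 + 4 w\right) = 0$)
$114 r{\left(-7,6 \left(-2\right) \right)} + 35 = 114 \cdot 0 + 35 = 0 + 35 = 35$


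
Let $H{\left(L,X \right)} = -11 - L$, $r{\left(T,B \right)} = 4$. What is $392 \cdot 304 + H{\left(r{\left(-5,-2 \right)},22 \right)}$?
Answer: $119153$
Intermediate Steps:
$392 \cdot 304 + H{\left(r{\left(-5,-2 \right)},22 \right)} = 392 \cdot 304 - 15 = 119168 - 15 = 119153$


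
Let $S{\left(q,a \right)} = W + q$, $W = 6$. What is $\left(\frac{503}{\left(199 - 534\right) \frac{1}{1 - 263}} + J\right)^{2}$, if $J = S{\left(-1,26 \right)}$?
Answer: $\frac{17811838521}{112225} \approx 1.5872 \cdot 10^{5}$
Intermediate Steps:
$S{\left(q,a \right)} = 6 + q$
$J = 5$ ($J = 6 - 1 = 5$)
$\left(\frac{503}{\left(199 - 534\right) \frac{1}{1 - 263}} + J\right)^{2} = \left(\frac{503}{\left(199 - 534\right) \frac{1}{1 - 263}} + 5\right)^{2} = \left(\frac{503}{\left(-335\right) \frac{1}{-262}} + 5\right)^{2} = \left(\frac{503}{\left(-335\right) \left(- \frac{1}{262}\right)} + 5\right)^{2} = \left(\frac{503}{\frac{335}{262}} + 5\right)^{2} = \left(503 \cdot \frac{262}{335} + 5\right)^{2} = \left(\frac{131786}{335} + 5\right)^{2} = \left(\frac{133461}{335}\right)^{2} = \frac{17811838521}{112225}$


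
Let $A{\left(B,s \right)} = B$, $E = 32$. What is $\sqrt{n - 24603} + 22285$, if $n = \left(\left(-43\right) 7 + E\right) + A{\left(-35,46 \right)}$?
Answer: $22285 + i \sqrt{24907} \approx 22285.0 + 157.82 i$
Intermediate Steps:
$n = -304$ ($n = \left(\left(-43\right) 7 + 32\right) - 35 = \left(-301 + 32\right) - 35 = -269 - 35 = -304$)
$\sqrt{n - 24603} + 22285 = \sqrt{-304 - 24603} + 22285 = \sqrt{-24907} + 22285 = i \sqrt{24907} + 22285 = 22285 + i \sqrt{24907}$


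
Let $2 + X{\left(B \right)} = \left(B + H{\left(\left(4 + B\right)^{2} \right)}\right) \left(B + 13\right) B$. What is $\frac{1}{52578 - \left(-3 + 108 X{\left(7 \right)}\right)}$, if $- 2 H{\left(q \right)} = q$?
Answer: $\frac{1}{861717} \approx 1.1605 \cdot 10^{-6}$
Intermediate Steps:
$H{\left(q \right)} = - \frac{q}{2}$
$X{\left(B \right)} = -2 + B \left(13 + B\right) \left(B - \frac{\left(4 + B\right)^{2}}{2}\right)$ ($X{\left(B \right)} = -2 + \left(B - \frac{\left(4 + B\right)^{2}}{2}\right) \left(B + 13\right) B = -2 + \left(B - \frac{\left(4 + B\right)^{2}}{2}\right) \left(13 + B\right) B = -2 + \left(13 + B\right) \left(B - \frac{\left(4 + B\right)^{2}}{2}\right) B = -2 + B \left(13 + B\right) \left(B - \frac{\left(4 + B\right)^{2}}{2}\right)$)
$\frac{1}{52578 - \left(-3 + 108 X{\left(7 \right)}\right)} = \frac{1}{52578 - \left(-3 + 108 \left(-2 - 728 - 47 \cdot 7^{2} - \frac{19 \cdot 7^{3}}{2} - \frac{7^{4}}{2}\right)\right)} = \frac{1}{52578 - \left(-3 + 108 \left(-2 - 728 - 2303 - \frac{6517}{2} - \frac{2401}{2}\right)\right)} = \frac{1}{52578 + \left(3 - -809136\right)} = \frac{1}{52578 + \left(3 + 809136\right)} = \frac{1}{52578 + 809139} = \frac{1}{861717}$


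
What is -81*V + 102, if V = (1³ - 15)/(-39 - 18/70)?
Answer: 16743/229 ≈ 73.114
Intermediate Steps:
V = 245/687 (V = (1 - 15)/(-39 - 18*1/70) = -14/(-39 - 9/35) = -14/(-1374/35) = -14*(-35/1374) = 245/687 ≈ 0.35662)
-81*V + 102 = -81*245/687 + 102 = -6615/229 + 102 = 16743/229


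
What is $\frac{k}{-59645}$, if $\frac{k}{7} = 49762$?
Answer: $- \frac{348334}{59645} \approx -5.8401$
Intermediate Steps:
$k = 348334$ ($k = 7 \cdot 49762 = 348334$)
$\frac{k}{-59645} = \frac{348334}{-59645} = 348334 \left(- \frac{1}{59645}\right) = - \frac{348334}{59645}$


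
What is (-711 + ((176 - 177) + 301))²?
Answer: 168921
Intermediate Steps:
(-711 + ((176 - 177) + 301))² = (-711 + (-1 + 301))² = (-711 + 300)² = (-411)² = 168921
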